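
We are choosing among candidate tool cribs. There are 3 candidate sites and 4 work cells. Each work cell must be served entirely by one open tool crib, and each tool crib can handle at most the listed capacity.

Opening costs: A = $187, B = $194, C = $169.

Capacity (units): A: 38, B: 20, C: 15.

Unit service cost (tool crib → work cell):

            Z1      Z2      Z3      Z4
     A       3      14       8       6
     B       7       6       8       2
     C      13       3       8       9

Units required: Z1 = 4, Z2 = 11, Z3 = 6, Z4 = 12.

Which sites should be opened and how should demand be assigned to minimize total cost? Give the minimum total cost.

Minimum total cost: 473

Open {A}: Z1→A 3·4=12, Z2→A 14·11=154, Z3→A 8·6=48, Z4→A 6·12=72.
Loads: A carries 33/38. Service 286; fixed 187; total 473.
Next best feasible plan costs 520.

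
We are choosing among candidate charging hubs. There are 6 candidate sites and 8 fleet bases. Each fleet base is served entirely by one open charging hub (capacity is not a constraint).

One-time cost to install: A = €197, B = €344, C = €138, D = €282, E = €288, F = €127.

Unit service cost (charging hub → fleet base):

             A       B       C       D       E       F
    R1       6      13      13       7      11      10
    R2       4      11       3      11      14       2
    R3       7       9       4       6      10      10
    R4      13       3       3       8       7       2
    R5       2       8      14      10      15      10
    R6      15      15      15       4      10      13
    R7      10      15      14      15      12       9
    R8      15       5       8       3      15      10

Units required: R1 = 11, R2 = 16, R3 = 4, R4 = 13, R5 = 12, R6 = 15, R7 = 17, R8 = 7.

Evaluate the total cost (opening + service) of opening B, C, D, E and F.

Total cost: 1660

Each fleet base is assigned to its cheapest site among the open ones.
{B, C, D, E, F}: R1→D 7·11=77, R2→F 2·16=32, R3→C 4·4=16, R4→F 2·13=26, R5→B 8·12=96, R6→D 4·15=60, R7→F 9·17=153, R8→D 3·7=21. Service 481; fixed 1179; total 1660.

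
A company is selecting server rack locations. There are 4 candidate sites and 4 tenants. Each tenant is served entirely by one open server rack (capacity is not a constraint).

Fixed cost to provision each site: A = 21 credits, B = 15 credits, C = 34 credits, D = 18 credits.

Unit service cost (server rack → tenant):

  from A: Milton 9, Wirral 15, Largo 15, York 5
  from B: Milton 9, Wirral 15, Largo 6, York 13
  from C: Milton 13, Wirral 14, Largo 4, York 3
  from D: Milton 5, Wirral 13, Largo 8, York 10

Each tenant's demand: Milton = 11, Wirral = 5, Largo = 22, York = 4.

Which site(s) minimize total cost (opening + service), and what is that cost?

Open C and D; minimum total cost 272.

For any fixed open set, each tenant goes to its cheapest open site; total = fixed + service.
{C, D}: Milton→D 5·11=55, Wirral→D 13·5=65, Largo→C 4·22=88, York→C 3·4=12. Service 220; fixed 52; total 272.
{B, C, D}: Milton→D 5·11=55, Wirral→D 13·5=65, Largo→C 4·22=88, York→C 3·4=12. Service 220; fixed 67; total 287.
{A, C, D}: Milton→D 5·11=55, Wirral→D 13·5=65, Largo→C 4·22=88, York→C 3·4=12. Service 220; fixed 73; total 293.
{A, B, C, D}: service 220 + fixed 88 = 308
(All 15 nonempty subsets were checked; C and D is lowest.)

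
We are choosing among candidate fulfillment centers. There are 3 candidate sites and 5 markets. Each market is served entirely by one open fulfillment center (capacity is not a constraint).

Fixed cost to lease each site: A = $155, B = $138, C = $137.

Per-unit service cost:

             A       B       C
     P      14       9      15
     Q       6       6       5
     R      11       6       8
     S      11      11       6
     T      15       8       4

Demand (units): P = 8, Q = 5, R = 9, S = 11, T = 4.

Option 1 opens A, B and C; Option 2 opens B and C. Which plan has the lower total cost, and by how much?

Option 2 is cheaper by 155.

Option 1: {A, B, C}: P→B 9·8=72, Q→C 5·5=25, R→B 6·9=54, S→C 6·11=66, T→C 4·4=16. Service 233; fixed 430; total 663.
Option 2: {B, C}: P→B 9·8=72, Q→C 5·5=25, R→B 6·9=54, S→C 6·11=66, T→C 4·4=16. Service 233; fixed 275; total 508.
Difference: |663 − 508| = 155.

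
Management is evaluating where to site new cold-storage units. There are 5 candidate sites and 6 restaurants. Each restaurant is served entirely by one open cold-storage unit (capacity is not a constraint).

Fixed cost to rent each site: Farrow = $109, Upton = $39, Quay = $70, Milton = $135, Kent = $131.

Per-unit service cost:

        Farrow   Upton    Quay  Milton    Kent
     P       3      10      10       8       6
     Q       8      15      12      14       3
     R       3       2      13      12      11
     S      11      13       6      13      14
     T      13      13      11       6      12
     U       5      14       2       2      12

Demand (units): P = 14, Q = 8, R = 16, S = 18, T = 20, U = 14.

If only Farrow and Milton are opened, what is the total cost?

Total cost: 744

Each restaurant is assigned to its cheapest site among the open ones.
{Farrow, Milton}: P→Farrow 3·14=42, Q→Farrow 8·8=64, R→Farrow 3·16=48, S→Farrow 11·18=198, T→Milton 6·20=120, U→Milton 2·14=28. Service 500; fixed 244; total 744.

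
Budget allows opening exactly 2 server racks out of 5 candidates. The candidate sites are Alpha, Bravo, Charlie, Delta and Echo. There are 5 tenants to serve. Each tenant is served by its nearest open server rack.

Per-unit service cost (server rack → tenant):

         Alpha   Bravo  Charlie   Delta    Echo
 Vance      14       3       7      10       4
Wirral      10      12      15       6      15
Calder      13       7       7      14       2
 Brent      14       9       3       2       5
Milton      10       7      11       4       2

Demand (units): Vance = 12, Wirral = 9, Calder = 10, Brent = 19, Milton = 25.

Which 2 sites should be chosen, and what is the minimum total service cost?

Choose Delta and Echo; total service cost 210.

With exactly 2 open, each tenant uses its cheapest among the chosen.
{Delta, Echo}: Vance→Echo 4·12=48, Wirral→Delta 6·9=54, Calder→Echo 2·10=20, Brent→Delta 2·19=38, Milton→Echo 2·25=50. Service cost 210.
{Bravo, Delta}: service cost 298
{Alpha, Echo}: service cost 303
Among all 10 size-2 choices, {Delta, Echo} is lowest.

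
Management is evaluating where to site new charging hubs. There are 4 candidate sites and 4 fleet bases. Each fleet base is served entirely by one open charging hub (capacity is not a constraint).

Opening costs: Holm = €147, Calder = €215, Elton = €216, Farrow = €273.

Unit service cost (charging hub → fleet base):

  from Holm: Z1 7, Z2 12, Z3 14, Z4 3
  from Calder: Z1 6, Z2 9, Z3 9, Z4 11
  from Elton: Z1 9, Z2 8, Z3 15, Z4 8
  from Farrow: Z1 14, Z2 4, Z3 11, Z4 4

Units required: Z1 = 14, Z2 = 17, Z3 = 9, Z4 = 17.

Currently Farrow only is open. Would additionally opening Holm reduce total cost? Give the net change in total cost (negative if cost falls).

Current service cost with {Farrow}: 431.
Adding Holm: each fleet base re-picks its cheapest; new service cost 316, saving 115.
Extra fixed cost: 147. Net change = 147 − 115 = 32.
(Totals: 704 → 736.)

No — net change +32 (cost rises by 32).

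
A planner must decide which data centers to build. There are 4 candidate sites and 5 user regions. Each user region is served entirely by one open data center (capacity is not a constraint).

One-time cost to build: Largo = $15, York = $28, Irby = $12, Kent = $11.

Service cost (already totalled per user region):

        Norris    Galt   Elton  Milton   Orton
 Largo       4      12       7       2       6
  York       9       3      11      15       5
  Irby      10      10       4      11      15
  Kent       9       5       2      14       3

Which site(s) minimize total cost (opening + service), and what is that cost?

For any fixed open set, each user region goes to its cheapest open site; total = fixed + service.
{Largo, Kent}: Norris→Largo 4, Galt→Kent 5, Elton→Kent 2, Milton→Largo 2, Orton→Kent 3. Service 16; fixed 26; total 42.
{Kent}: Norris→Kent 9, Galt→Kent 5, Elton→Kent 2, Milton→Kent 14, Orton→Kent 3. Service 33; fixed 11; total 44.
{Largo}: service 31 + fixed 15 = 46
{Largo, York, Irby, Kent}: service 14 + fixed 66 = 80
No other subset beats 42.

Open Largo and Kent; minimum total cost 42.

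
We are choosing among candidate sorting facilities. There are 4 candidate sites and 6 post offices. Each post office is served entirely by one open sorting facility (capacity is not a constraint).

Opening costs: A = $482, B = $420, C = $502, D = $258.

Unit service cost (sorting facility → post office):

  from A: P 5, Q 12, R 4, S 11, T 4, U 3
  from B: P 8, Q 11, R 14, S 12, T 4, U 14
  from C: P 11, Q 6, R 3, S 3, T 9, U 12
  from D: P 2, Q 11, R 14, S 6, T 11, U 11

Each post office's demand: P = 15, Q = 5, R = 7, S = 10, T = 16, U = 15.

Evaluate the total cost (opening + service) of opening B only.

Total cost: 1087

Each post office is assigned to its cheapest site among the open ones.
{B}: P→B 8·15=120, Q→B 11·5=55, R→B 14·7=98, S→B 12·10=120, T→B 4·16=64, U→B 14·15=210. Service 667; fixed 420; total 1087.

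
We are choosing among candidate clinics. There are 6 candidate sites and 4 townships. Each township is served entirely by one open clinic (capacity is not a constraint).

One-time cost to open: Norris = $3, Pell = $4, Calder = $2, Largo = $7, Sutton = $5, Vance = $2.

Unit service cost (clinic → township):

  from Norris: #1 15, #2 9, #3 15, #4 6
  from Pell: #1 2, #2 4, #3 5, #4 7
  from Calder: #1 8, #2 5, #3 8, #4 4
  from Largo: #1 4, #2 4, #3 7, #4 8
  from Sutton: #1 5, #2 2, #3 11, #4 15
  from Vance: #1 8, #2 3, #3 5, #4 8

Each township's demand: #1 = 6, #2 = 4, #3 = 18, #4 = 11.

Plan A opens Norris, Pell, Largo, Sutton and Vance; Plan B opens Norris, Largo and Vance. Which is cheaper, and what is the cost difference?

Plan A is cheaper by 7.

Plan A: {Norris, Pell, Largo, Sutton, Vance}: #1→Pell 2·6=12, #2→Sutton 2·4=8, #3→Pell 5·18=90, #4→Norris 6·11=66. Service 176; fixed 21; total 197.
Plan B: {Norris, Largo, Vance}: #1→Largo 4·6=24, #2→Vance 3·4=12, #3→Vance 5·18=90, #4→Norris 6·11=66. Service 192; fixed 12; total 204.
Difference: |197 − 204| = 7.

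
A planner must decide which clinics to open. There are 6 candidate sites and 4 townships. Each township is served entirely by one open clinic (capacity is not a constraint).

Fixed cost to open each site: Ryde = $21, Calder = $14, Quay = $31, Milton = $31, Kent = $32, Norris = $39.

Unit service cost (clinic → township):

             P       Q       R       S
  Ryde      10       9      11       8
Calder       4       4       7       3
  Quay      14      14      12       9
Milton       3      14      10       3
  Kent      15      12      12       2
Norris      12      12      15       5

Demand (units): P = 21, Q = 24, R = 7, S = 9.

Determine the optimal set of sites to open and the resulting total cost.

For any fixed open set, each township goes to its cheapest open site; total = fixed + service.
{Calder}: P→Calder 4·21=84, Q→Calder 4·24=96, R→Calder 7·7=49, S→Calder 3·9=27. Service 256; fixed 14; total 270.
{Calder, Milton}: service 235 + fixed 45 = 280
{Ryde, Calder}: P→Calder 4·21=84, Q→Calder 4·24=96, R→Calder 7·7=49, S→Calder 3·9=27. Service 256; fixed 35; total 291.
{Ryde, Calder, Quay, Milton, Kent, Norris}: P→Milton 3·21=63, Q→Calder 4·24=96, R→Calder 7·7=49, S→Kent 2·9=18. Service 226; fixed 168; total 394.
No other subset beats 270.

Open Calder only; minimum total cost 270.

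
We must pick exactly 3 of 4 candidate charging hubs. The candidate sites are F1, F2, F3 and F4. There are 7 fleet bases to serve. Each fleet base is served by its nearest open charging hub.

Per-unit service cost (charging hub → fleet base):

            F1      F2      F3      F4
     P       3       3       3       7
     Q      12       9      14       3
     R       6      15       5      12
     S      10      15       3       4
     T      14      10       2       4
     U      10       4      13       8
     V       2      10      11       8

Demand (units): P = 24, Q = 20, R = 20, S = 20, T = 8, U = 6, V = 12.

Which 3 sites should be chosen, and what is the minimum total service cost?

Choose F1, F3 and F4; total service cost 380.

With exactly 3 open, each fleet base uses its cheapest among the chosen.
{F1, F3, F4}: P→F1 3·24=72, Q→F4 3·20=60, R→F3 5·20=100, S→F3 3·20=60, T→F3 2·8=16, U→F4 8·6=48, V→F1 2·12=24. Service cost 380.
{F1, F2, F4}: service cost 412
{F2, F3, F4}: service cost 428
Among all 4 size-3 choices, {F1, F3, F4} is lowest.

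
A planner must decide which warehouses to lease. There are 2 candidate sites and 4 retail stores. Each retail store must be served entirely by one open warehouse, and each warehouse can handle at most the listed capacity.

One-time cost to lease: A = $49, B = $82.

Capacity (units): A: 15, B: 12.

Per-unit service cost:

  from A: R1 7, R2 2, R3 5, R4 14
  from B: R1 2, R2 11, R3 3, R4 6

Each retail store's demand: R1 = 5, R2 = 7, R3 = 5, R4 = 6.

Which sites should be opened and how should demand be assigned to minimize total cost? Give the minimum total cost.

Open {A, B}: R1→B 2·5=10, R2→A 2·7=14, R3→A 5·5=25, R4→B 6·6=36.
Loads: A carries 12/15, B carries 11/12. Service 85; fixed 131; total 216.
Next best feasible plan costs 231.

Minimum total cost: 216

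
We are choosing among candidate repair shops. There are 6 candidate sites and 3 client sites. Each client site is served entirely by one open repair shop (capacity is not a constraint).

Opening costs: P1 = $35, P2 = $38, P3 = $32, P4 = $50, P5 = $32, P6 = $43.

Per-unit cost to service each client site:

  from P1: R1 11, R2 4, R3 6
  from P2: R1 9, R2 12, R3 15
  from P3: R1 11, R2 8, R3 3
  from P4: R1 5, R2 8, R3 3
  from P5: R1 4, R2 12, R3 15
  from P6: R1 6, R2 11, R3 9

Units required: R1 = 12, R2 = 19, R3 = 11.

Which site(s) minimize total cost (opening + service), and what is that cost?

For any fixed open set, each client site goes to its cheapest open site; total = fixed + service.
{P1, P4}: R1→P4 5·12=60, R2→P1 4·19=76, R3→P4 3·11=33. Service 169; fixed 85; total 254.
{P1, P3, P5}: R1→P5 4·12=48, R2→P1 4·19=76, R3→P3 3·11=33. Service 157; fixed 99; total 256.
{P1, P5}: R1→P5 4·12=48, R2→P1 4·19=76, R3→P1 6·11=66. Service 190; fixed 67; total 257.
{P1, P2, P3, P4, P5, P6}: service 157 + fixed 230 = 387
No other subset beats 254.

Open P1 and P4; minimum total cost 254.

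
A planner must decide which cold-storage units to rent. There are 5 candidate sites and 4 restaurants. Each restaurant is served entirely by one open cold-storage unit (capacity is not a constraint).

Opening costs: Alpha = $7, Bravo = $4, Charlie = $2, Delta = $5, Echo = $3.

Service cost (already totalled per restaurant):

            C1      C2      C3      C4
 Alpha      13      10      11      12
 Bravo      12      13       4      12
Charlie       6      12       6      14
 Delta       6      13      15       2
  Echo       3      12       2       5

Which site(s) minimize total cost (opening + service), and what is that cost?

For any fixed open set, each restaurant goes to its cheapest open site; total = fixed + service.
{Echo}: C1→Echo 3, C2→Echo 12, C3→Echo 2, C4→Echo 5. Service 22; fixed 3; total 25.
{Charlie, Echo}: C1→Echo 3, C2→Charlie 12, C3→Echo 2, C4→Echo 5. Service 22; fixed 5; total 27.
{Delta, Echo}: C1→Echo 3, C2→Echo 12, C3→Echo 2, C4→Delta 2. Service 19; fixed 8; total 27.
{Alpha, Bravo, Charlie, Delta, Echo}: service 17 + fixed 21 = 38
No other subset beats 25.

Open Echo only; minimum total cost 25.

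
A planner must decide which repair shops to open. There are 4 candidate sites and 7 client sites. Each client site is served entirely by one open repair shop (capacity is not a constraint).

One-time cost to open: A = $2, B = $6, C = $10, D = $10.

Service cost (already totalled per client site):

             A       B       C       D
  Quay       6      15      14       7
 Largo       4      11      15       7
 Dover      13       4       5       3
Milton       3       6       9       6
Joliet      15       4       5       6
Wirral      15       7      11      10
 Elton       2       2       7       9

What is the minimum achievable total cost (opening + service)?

For any fixed open set, each client site goes to its cheapest open site; total = fixed + service.
{A, B}: Quay→A 6, Largo→A 4, Dover→B 4, Milton→A 3, Joliet→B 4, Wirral→B 7, Elton→A 2. Service 30; fixed 8; total 38.
{A, D}: service 34 + fixed 12 = 46
{A, B, D}: service 29 + fixed 18 = 47
{A, B, C, D}: service 29 + fixed 28 = 57
No other subset beats 38.

Minimum total cost: 38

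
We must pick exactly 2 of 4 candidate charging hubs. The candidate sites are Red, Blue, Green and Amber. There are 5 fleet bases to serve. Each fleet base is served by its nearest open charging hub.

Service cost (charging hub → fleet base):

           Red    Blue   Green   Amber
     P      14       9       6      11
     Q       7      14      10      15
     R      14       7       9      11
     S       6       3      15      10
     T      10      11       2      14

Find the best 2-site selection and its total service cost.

Choose Blue and Green; total service cost 28.

With exactly 2 open, each fleet base uses its cheapest among the chosen.
{Blue, Green}: P→Green 6, Q→Green 10, R→Blue 7, S→Blue 3, T→Green 2. Service cost 28.
{Red, Green}: service cost 30
{Red, Blue}: service cost 36
Among all 6 size-2 choices, {Blue, Green} is lowest.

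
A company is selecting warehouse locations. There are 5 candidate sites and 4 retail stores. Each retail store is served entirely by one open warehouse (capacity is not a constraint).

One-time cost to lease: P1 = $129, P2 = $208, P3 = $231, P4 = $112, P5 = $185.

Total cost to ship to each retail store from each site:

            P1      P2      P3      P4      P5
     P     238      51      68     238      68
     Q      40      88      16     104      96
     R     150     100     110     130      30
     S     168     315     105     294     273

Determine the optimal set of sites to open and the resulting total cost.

Open P3 only; minimum total cost 530.

For any fixed open set, each retail store goes to its cheapest open site; total = fixed + service.
{P3}: P→P3 68, Q→P3 16, R→P3 110, S→P3 105. Service 299; fixed 231; total 530.
{P1, P5}: P→P5 68, Q→P1 40, R→P5 30, S→P1 168. Service 306; fixed 314; total 620.
{P3, P5}: service 219 + fixed 416 = 635
{P1, P2, P3, P4, P5}: P→P2 51, Q→P3 16, R→P5 30, S→P3 105. Service 202; fixed 865; total 1067.
No other subset beats 530.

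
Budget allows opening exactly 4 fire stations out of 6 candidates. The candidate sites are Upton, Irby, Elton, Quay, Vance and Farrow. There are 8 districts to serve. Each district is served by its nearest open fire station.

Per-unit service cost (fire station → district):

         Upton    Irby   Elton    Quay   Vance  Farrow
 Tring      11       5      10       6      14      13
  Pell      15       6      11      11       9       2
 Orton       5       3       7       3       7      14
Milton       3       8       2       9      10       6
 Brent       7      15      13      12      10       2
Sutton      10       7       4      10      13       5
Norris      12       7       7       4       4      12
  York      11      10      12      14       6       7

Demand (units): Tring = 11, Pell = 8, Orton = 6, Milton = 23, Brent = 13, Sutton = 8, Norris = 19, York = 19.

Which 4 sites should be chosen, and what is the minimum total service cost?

Choose Irby, Elton, Vance and Farrow; total service cost 383.

With exactly 4 open, each district uses its cheapest among the chosen.
{Irby, Elton, Vance, Farrow}: Tring→Irby 5·11=55, Pell→Farrow 2·8=16, Orton→Irby 3·6=18, Milton→Elton 2·23=46, Brent→Farrow 2·13=26, Sutton→Elton 4·8=32, Norris→Vance 4·19=76, York→Vance 6·19=114. Service cost 383.
{Elton, Quay, Vance, Farrow}: service cost 394
{Irby, Elton, Quay, Farrow}: service cost 402
Among all 15 size-4 choices, {Irby, Elton, Vance, Farrow} is lowest.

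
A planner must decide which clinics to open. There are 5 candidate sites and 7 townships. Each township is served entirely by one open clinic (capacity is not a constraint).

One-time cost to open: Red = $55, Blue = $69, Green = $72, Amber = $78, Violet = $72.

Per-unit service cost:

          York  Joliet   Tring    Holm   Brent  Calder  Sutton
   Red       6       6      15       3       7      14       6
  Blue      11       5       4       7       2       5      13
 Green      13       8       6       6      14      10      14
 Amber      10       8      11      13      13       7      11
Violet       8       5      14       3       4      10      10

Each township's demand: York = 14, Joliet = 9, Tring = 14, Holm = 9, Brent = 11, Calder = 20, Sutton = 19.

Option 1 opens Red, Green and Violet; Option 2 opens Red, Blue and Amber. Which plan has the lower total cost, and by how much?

Option 1: {Red, Green, Violet}: York→Red 6·14=84, Joliet→Violet 5·9=45, Tring→Green 6·14=84, Holm→Red 3·9=27, Brent→Violet 4·11=44, Calder→Green 10·20=200, Sutton→Red 6·19=114. Service 598; fixed 199; total 797.
Option 2: {Red, Blue, Amber}: York→Red 6·14=84, Joliet→Blue 5·9=45, Tring→Blue 4·14=56, Holm→Red 3·9=27, Brent→Blue 2·11=22, Calder→Blue 5·20=100, Sutton→Red 6·19=114. Service 448; fixed 202; total 650.
Difference: |797 − 650| = 147.

Option 2 is cheaper by 147.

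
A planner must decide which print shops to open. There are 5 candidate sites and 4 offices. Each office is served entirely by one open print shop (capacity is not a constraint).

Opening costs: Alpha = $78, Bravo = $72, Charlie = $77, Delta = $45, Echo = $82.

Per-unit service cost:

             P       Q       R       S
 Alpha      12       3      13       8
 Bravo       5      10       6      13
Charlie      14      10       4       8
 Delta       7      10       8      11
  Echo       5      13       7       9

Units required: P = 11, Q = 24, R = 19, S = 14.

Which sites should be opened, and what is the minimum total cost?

Open Alpha and Bravo; minimum total cost 503.

For any fixed open set, each office goes to its cheapest open site; total = fixed + service.
{Alpha, Bravo}: P→Bravo 5·11=55, Q→Alpha 3·24=72, R→Bravo 6·19=114, S→Alpha 8·14=112. Service 353; fixed 150; total 503.
{Alpha, Echo}: P→Echo 5·11=55, Q→Alpha 3·24=72, R→Echo 7·19=133, S→Alpha 8·14=112. Service 372; fixed 160; total 532.
{Alpha, Delta}: P→Delta 7·11=77, Q→Alpha 3·24=72, R→Delta 8·19=152, S→Alpha 8·14=112. Service 413; fixed 123; total 536.
{Alpha, Bravo, Charlie, Delta, Echo}: P→Bravo 5·11=55, Q→Alpha 3·24=72, R→Charlie 4·19=76, S→Alpha 8·14=112. Service 315; fixed 354; total 669.
No other subset beats 503.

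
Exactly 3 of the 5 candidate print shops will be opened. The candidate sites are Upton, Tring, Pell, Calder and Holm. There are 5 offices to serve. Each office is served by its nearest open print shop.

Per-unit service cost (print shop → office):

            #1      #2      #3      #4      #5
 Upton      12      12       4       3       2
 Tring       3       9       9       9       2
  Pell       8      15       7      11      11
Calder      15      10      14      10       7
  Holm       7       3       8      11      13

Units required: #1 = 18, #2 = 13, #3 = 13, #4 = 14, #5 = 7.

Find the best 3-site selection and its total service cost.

Choose Upton, Tring and Holm; total service cost 201.

With exactly 3 open, each office uses its cheapest among the chosen.
{Upton, Tring, Holm}: #1→Tring 3·18=54, #2→Holm 3·13=39, #3→Upton 4·13=52, #4→Upton 3·14=42, #5→Upton 2·7=14. Service cost 201.
{Upton, Pell, Holm}: service cost 273
{Upton, Calder, Holm}: service cost 273
Among all 10 size-3 choices, {Upton, Tring, Holm} is lowest.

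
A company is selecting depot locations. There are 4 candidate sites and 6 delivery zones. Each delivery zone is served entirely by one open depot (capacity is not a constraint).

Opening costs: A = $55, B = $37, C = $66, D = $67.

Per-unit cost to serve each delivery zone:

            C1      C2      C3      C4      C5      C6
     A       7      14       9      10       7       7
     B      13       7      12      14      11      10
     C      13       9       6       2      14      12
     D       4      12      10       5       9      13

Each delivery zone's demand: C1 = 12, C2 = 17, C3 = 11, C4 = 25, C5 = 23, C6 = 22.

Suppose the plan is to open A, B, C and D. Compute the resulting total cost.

Total cost: 823

Each delivery zone is assigned to its cheapest site among the open ones.
{A, B, C, D}: C1→D 4·12=48, C2→B 7·17=119, C3→C 6·11=66, C4→C 2·25=50, C5→A 7·23=161, C6→A 7·22=154. Service 598; fixed 225; total 823.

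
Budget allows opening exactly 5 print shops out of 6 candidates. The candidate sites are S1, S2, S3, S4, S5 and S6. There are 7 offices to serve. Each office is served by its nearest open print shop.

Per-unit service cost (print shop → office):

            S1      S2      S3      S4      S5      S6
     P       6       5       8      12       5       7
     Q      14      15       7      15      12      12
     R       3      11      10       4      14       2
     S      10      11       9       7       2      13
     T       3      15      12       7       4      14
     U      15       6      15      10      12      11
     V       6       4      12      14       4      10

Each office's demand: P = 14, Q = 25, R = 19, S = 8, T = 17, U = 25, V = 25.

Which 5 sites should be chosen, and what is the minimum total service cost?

Choose S1, S2, S3, S5 and S6; total service cost 600.

With exactly 5 open, each office uses its cheapest among the chosen.
{S1, S2, S3, S5, S6}: P→S2 5·14=70, Q→S3 7·25=175, R→S6 2·19=38, S→S5 2·8=16, T→S1 3·17=51, U→S2 6·25=150, V→S2 4·25=100. Service cost 600.
{S2, S3, S4, S5, S6}: service cost 617
{S1, S2, S3, S4, S5}: service cost 619
Among all 6 size-5 choices, {S1, S2, S3, S5, S6} is lowest.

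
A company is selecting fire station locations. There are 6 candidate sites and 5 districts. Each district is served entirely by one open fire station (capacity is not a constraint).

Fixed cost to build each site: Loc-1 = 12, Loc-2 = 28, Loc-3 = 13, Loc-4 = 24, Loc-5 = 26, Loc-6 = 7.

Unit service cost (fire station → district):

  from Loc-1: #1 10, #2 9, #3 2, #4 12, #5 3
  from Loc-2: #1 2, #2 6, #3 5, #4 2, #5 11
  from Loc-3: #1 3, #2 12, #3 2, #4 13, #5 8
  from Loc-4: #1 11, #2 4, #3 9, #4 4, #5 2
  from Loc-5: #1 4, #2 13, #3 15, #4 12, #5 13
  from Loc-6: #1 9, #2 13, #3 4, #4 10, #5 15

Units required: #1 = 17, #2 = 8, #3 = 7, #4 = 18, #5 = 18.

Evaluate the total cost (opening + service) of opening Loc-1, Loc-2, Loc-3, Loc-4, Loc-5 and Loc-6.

Each district is assigned to its cheapest site among the open ones.
{Loc-1, Loc-2, Loc-3, Loc-4, Loc-5, Loc-6}: #1→Loc-2 2·17=34, #2→Loc-4 4·8=32, #3→Loc-1 2·7=14, #4→Loc-2 2·18=36, #5→Loc-4 2·18=36. Service 152; fixed 110; total 262.

Total cost: 262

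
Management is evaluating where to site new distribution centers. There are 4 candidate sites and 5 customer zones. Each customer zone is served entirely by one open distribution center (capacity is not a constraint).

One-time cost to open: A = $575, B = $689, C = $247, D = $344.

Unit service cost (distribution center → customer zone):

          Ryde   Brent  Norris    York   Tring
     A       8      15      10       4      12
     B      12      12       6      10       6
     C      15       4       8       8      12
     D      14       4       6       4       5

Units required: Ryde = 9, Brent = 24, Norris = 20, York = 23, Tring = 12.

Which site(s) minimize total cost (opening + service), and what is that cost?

Open D only; minimum total cost 838.

For any fixed open set, each customer zone goes to its cheapest open site; total = fixed + service.
{D}: Ryde→D 14·9=126, Brent→D 4·24=96, Norris→D 6·20=120, York→D 4·23=92, Tring→D 5·12=60. Service 494; fixed 344; total 838.
{C}: service 719 + fixed 247 = 966
{C, D}: Ryde→D 14·9=126, Brent→C 4·24=96, Norris→D 6·20=120, York→D 4·23=92, Tring→D 5·12=60. Service 494; fixed 591; total 1085.
{A, B, C, D}: Ryde→A 8·9=72, Brent→C 4·24=96, Norris→B 6·20=120, York→A 4·23=92, Tring→D 5·12=60. Service 440; fixed 1855; total 2295.
No other subset beats 838.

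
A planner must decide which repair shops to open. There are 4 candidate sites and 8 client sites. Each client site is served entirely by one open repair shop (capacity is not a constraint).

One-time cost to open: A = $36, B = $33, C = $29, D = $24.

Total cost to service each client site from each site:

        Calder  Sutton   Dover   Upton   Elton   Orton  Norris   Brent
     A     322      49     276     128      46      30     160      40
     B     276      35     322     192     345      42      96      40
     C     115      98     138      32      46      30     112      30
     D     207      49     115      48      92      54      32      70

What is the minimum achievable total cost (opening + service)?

Minimum total cost: 502

For any fixed open set, each client site goes to its cheapest open site; total = fixed + service.
{C, D}: Calder→C 115, Sutton→D 49, Dover→D 115, Upton→C 32, Elton→C 46, Orton→C 30, Norris→D 32, Brent→C 30. Service 449; fixed 53; total 502.
{B, C, D}: service 435 + fixed 86 = 521
{A, C, D}: service 449 + fixed 89 = 538
{A, B, C, D}: service 435 + fixed 122 = 557
No other subset beats 502.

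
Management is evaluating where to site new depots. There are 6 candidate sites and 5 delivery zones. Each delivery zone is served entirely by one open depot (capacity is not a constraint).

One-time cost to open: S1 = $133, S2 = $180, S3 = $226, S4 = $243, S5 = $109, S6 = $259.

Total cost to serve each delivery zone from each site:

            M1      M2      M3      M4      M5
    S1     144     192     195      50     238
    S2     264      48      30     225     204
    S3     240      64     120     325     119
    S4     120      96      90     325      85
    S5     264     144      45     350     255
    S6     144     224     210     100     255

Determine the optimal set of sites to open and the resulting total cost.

For any fixed open set, each delivery zone goes to its cheapest open site; total = fixed + service.
{S1, S2}: M1→S1 144, M2→S2 48, M3→S2 30, M4→S1 50, M5→S2 204. Service 476; fixed 313; total 789.
{S1, S4}: service 441 + fixed 376 = 817
{S1, S3}: service 497 + fixed 359 = 856
{S1, S2, S3, S4, S5, S6}: M1→S4 120, M2→S2 48, M3→S2 30, M4→S1 50, M5→S4 85. Service 333; fixed 1150; total 1483.
No other subset beats 789.

Open S1 and S2; minimum total cost 789.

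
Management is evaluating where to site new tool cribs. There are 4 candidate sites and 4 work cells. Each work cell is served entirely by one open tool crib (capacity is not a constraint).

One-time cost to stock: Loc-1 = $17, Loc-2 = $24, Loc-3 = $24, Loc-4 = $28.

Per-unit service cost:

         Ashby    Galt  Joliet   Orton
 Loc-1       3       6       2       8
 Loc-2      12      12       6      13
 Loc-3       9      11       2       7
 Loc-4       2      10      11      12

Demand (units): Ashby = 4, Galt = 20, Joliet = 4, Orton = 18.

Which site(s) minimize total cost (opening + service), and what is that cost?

For any fixed open set, each work cell goes to its cheapest open site; total = fixed + service.
{Loc-1}: Ashby→Loc-1 3·4=12, Galt→Loc-1 6·20=120, Joliet→Loc-1 2·4=8, Orton→Loc-1 8·18=144. Service 284; fixed 17; total 301.
{Loc-1, Loc-3}: service 266 + fixed 41 = 307
{Loc-1, Loc-2}: service 284 + fixed 41 = 325
{Loc-1, Loc-2, Loc-3, Loc-4}: Ashby→Loc-4 2·4=8, Galt→Loc-1 6·20=120, Joliet→Loc-1 2·4=8, Orton→Loc-3 7·18=126. Service 262; fixed 93; total 355.
No other subset beats 301.

Open Loc-1 only; minimum total cost 301.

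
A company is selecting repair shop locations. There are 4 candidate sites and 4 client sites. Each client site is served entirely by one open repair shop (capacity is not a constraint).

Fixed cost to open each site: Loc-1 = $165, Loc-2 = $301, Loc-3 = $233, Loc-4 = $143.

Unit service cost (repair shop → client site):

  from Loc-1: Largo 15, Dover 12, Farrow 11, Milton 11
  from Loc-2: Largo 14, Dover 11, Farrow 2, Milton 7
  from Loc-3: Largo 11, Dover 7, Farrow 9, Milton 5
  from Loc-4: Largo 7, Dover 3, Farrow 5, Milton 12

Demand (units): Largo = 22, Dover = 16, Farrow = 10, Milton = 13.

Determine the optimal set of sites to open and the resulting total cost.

Open Loc-4 only; minimum total cost 551.

For any fixed open set, each client site goes to its cheapest open site; total = fixed + service.
{Loc-4}: Largo→Loc-4 7·22=154, Dover→Loc-4 3·16=48, Farrow→Loc-4 5·10=50, Milton→Loc-4 12·13=156. Service 408; fixed 143; total 551.
{Loc-3, Loc-4}: Largo→Loc-4 7·22=154, Dover→Loc-4 3·16=48, Farrow→Loc-4 5·10=50, Milton→Loc-3 5·13=65. Service 317; fixed 376; total 693.
{Loc-1, Loc-4}: Largo→Loc-4 7·22=154, Dover→Loc-4 3·16=48, Farrow→Loc-4 5·10=50, Milton→Loc-1 11·13=143. Service 395; fixed 308; total 703.
{Loc-1, Loc-2, Loc-3, Loc-4}: service 287 + fixed 842 = 1129
(All 15 nonempty subsets were checked; Loc-4 only is lowest.)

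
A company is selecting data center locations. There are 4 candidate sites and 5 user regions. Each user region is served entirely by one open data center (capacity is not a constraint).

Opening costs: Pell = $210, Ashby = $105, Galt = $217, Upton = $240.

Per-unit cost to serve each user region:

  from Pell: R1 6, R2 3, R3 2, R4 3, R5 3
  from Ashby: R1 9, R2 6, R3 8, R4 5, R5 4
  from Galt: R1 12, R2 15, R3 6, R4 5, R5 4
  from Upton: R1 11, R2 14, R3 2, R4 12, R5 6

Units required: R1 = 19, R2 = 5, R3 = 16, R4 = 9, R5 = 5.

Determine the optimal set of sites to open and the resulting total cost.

Open Pell only; minimum total cost 413.

For any fixed open set, each user region goes to its cheapest open site; total = fixed + service.
{Pell}: R1→Pell 6·19=114, R2→Pell 3·5=15, R3→Pell 2·16=32, R4→Pell 3·9=27, R5→Pell 3·5=15. Service 203; fixed 210; total 413.
{Ashby}: service 394 + fixed 105 = 499
{Pell, Ashby}: service 203 + fixed 315 = 518
{Pell, Ashby, Galt, Upton}: service 203 + fixed 772 = 975
No other subset beats 413.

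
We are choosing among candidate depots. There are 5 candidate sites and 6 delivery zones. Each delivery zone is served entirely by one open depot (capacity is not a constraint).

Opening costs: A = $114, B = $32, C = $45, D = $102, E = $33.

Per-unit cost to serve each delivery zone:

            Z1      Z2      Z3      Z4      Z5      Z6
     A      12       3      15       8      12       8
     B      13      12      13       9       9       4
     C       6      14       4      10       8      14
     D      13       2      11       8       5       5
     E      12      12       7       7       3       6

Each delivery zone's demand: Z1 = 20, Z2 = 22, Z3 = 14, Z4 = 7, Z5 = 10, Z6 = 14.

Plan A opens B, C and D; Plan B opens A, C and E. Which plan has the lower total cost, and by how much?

Plan A: {B, C, D}: Z1→C 6·20=120, Z2→D 2·22=44, Z3→C 4·14=56, Z4→D 8·7=56, Z5→D 5·10=50, Z6→B 4·14=56. Service 382; fixed 179; total 561.
Plan B: {A, C, E}: Z1→C 6·20=120, Z2→A 3·22=66, Z3→C 4·14=56, Z4→E 7·7=49, Z5→E 3·10=30, Z6→E 6·14=84. Service 405; fixed 192; total 597.
Difference: |561 − 597| = 36.

Plan A is cheaper by 36.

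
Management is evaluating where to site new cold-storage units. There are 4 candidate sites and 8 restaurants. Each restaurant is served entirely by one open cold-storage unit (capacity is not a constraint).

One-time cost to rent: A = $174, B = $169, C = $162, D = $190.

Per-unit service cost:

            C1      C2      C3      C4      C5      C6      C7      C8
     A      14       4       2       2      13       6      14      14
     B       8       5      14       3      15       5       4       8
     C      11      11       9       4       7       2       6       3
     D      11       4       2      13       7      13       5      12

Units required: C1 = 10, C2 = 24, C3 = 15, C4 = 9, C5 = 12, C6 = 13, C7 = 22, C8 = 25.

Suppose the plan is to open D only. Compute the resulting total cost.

Each restaurant is assigned to its cheapest site among the open ones.
{D}: C1→D 11·10=110, C2→D 4·24=96, C3→D 2·15=30, C4→D 13·9=117, C5→D 7·12=84, C6→D 13·13=169, C7→D 5·22=110, C8→D 12·25=300. Service 1016; fixed 190; total 1206.

Total cost: 1206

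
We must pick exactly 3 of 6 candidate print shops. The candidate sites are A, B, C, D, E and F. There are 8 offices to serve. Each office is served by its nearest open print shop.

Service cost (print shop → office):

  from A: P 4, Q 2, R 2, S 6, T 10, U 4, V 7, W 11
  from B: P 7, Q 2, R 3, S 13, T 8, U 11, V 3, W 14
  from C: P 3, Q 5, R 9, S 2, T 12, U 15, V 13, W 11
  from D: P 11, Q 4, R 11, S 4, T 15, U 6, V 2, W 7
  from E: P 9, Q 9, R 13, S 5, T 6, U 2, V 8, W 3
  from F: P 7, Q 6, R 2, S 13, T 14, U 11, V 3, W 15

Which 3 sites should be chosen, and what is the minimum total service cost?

With exactly 3 open, each office uses its cheapest among the chosen.
{B, C, E}: P→C 3, Q→B 2, R→B 3, S→C 2, T→E 6, U→E 2, V→B 3, W→E 3. Service cost 24.
{A, D, E}: service cost 25
{C, E, F}: service cost 26
Among all 20 size-3 choices, {B, C, E} is lowest.

Choose B, C and E; total service cost 24.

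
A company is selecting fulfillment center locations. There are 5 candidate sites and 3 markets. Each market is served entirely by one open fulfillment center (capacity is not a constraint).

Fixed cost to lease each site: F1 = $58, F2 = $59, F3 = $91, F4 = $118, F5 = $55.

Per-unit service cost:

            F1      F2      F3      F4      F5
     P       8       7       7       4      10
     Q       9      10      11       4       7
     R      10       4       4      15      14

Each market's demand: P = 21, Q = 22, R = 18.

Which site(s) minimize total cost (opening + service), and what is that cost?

Open F2 and F4; minimum total cost 421.

For any fixed open set, each market goes to its cheapest open site; total = fixed + service.
{F2, F4}: P→F4 4·21=84, Q→F4 4·22=88, R→F2 4·18=72. Service 244; fixed 177; total 421.
{F3, F4}: P→F4 4·21=84, Q→F4 4·22=88, R→F3 4·18=72. Service 244; fixed 209; total 453.
{F2, F4, F5}: P→F4 4·21=84, Q→F4 4·22=88, R→F2 4·18=72. Service 244; fixed 232; total 476.
{F1, F2, F3, F4, F5}: service 244 + fixed 381 = 625
No other subset beats 421.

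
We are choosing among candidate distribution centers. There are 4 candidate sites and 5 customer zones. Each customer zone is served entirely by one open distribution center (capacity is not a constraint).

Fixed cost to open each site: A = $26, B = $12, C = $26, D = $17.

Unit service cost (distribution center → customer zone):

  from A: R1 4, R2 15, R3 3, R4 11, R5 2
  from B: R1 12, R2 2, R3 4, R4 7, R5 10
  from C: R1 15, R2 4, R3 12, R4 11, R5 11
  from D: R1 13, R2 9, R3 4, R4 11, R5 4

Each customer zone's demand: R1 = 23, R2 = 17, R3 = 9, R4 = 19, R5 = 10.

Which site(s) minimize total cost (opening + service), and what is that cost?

Open A and B; minimum total cost 344.

For any fixed open set, each customer zone goes to its cheapest open site; total = fixed + service.
{A, B}: R1→A 4·23=92, R2→B 2·17=34, R3→A 3·9=27, R4→B 7·19=133, R5→A 2·10=20. Service 306; fixed 38; total 344.
{A, B, D}: R1→A 4·23=92, R2→B 2·17=34, R3→A 3·9=27, R4→B 7·19=133, R5→A 2·10=20. Service 306; fixed 55; total 361.
{A, B, C}: service 306 + fixed 64 = 370
{A, B, C, D}: service 306 + fixed 81 = 387
(All 15 nonempty subsets were checked; A and B is lowest.)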